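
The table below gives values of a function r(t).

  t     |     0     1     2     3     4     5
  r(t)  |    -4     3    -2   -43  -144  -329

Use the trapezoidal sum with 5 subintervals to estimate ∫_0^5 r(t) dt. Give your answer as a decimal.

-352.5

Δt = 1.
T_5 = (1/2)·[(-4) + 2·3 + 2·(-2) + 2·(-43) + 2·(-144) + (-329)] = -352.5.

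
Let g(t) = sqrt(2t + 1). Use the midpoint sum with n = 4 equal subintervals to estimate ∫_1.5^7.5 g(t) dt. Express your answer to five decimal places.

18.68960

Δt = (7.5 − 1.5)/4 = 1.5.
Midpoints: 2.25, 3.75, 5.25, 6.75.
g(2.25) ≈ 2.34521, g(3.75) ≈ 2.91548, g(5.25) ≈ 3.39116, g(6.75) ≈ 3.80789.
Sum = Δt · [g(2.25) + g(3.75) + g(5.25) + g(6.75)].
Sum ≈ 18.68960.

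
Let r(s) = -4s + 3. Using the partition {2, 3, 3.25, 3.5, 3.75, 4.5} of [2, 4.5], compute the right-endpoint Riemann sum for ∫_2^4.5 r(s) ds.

-28.5

Subinterval widths: 1, 0.25, 0.25, 0.25, 0.75.
Right endpoints: 3, 3.25, 3.5, 3.75, 4.5.
r(3) = -9, r(3.25) = -10, r(3.5) = -11, r(3.75) = -12, r(4.5) = -15.
Sum = Σ Δs_i · r(s_i).
Sum = -28.5.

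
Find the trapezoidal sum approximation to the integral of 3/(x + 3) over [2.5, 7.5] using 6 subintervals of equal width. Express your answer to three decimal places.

Δx = (7.5 − 2.5)/6 = 5/6.
f(2.5) = 6/11, f(10/3) = 9/19, f(25/6) = 18/43, f(5) = 0.375, f(35/6) = 18/53, f(20/3) = 9/29, f(7.5) = 2/7.
T_6 = (Δx/2)·[f(x_0) + 2f(x_1) + ... + 2f(x_{5}) + f(x_6)].
Sum ≈ 1.944.

1.944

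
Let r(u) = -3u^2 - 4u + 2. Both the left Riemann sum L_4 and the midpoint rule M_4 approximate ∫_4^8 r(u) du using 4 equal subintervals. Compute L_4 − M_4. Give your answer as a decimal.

L_4 = -458.
M_4 = -535.
L_4 − M_4 = 77.

77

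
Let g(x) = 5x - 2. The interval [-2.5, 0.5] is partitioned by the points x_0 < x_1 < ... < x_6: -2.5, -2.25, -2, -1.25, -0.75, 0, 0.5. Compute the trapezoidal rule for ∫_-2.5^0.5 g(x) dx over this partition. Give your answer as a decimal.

-21

Subinterval widths: 0.25, 0.25, 0.75, 0.5, 0.75, 0.5.
g(-2.5) = -14.5, g(-2.25) = -13.25, g(-2) = -12, g(-1.25) = -8.25, g(-0.75) = -5.75, g(0) = -2, g(0.5) = 0.5.
On each subinterval the trapezoid contributes (Δx_i/2)·[g(x_{i-1}) + g(x_i)].
Sum = -21.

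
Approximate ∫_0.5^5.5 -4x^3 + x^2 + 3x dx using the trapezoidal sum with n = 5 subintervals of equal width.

-843.75

Δx = (5.5 − 0.5)/5 = 1.
f(0.5) = 1.25, f(1.5) = -6.75, f(2.5) = -48.75, f(3.5) = -148.75, f(4.5) = -330.75, f(5.5) = -618.75.
T_5 = (Δx/2)·[f(x_0) + 2f(x_1) + ... + 2f(x_{4}) + f(x_5)].
Sum = -843.75.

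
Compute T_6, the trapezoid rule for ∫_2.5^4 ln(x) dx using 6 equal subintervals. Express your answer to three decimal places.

Δx = (4 − 2.5)/6 = 0.25.
f(2.5) ≈ 0.916, f(2.75) ≈ 1.012, f(3) ≈ 1.099, f(3.25) ≈ 1.179, f(3.5) ≈ 1.253, f(3.75) ≈ 1.322, f(4) ≈ 1.386.
T_6 = (Δx/2)·[f(x_0) + 2f(x_1) + ... + 2f(x_{5}) + f(x_6)].
Sum ≈ 1.754.

1.754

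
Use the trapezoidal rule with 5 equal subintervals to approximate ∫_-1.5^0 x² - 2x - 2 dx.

Δx = (0 − (-1.5))/5 = 0.3.
f(-1.5) = 3.25, f(-1.2) = 1.84, f(-0.9) = 0.61, f(-0.6) = -0.44, f(-0.3) = -1.31, f(0) = -2.
T_5 = (Δx/2)·[f(x_0) + 2f(x_1) + ... + 2f(x_{4}) + f(x_5)].
Sum = 0.3975.

0.3975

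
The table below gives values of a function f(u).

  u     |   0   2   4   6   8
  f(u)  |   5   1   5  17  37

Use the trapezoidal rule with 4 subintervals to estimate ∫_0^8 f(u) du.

Δu = 2.
T_4 = (2/2)·[5 + 2·1 + 2·5 + 2·17 + 37] = 88.

88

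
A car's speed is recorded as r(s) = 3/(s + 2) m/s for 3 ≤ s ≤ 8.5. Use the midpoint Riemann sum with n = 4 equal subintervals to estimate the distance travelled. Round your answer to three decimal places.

Δs = (8.5 − 3)/4 = 1.375.
Midpoints: 3.6875, 5.0625, 6.4375, 7.8125.
r(3.6875) = 48/91, r(5.0625) = 48/113, r(6.4375) = 16/45, r(7.8125) = 48/157.
Sum = Δs · [r(3.6875) + r(5.0625) + r(6.4375) + r(7.8125)].
Sum ≈ 2.219.

2.219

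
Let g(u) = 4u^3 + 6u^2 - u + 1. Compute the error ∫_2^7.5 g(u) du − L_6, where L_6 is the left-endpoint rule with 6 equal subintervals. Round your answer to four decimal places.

851.4115

Exact integral: ∫_2^7.5 g(u) du = 3955.1875.
L_6 ≈ 3103.776042.
Error ≈ 3955.1875 − 3103.776042 ≈ 851.4115.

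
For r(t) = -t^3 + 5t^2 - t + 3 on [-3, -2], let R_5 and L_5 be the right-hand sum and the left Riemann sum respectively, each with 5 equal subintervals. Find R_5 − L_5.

R_5 = 49.
L_5 = 58.
R_5 − L_5 = -9.

-9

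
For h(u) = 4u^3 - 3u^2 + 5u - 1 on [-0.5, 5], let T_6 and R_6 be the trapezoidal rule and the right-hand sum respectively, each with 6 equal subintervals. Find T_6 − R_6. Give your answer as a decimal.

-207.96875

T_6 ≈ 574.67361111.
R_6 ≈ 782.64236111.
T_6 − R_6 = -207.96875.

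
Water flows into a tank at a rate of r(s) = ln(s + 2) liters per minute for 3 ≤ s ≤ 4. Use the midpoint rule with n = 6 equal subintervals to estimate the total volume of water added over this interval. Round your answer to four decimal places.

1.7034

Δs = (4 − 3)/6 = 1/6.
Midpoints: 37/12, 3.25, 41/12, 43/12, 3.75, 47/12.
r(37/12) ≈ 1.6260, r(3.25) ≈ 1.6582, r(41/12) ≈ 1.6895, r(43/12) ≈ 1.7198, r(3.75) ≈ 1.7492, r(47/12) ≈ 1.7778.
Sum = Δs · [r(37/12) + r(3.25) + r(41/12) + ...].
Sum ≈ 1.7034.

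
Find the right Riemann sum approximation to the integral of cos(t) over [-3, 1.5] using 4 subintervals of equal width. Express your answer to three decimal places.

Δt = (1.5 − (-3))/4 = 1.125.
Right endpoints: -1.875, -0.75, 0.375, 1.5.
f(-1.875) ≈ -0.300, f(-0.75) ≈ 0.732, f(0.375) ≈ 0.931, f(1.5) ≈ 0.071.
Sum = Δt · [f(-1.875) + f(-0.75) + f(0.375) + f(1.5)].
Sum ≈ 1.613.

1.613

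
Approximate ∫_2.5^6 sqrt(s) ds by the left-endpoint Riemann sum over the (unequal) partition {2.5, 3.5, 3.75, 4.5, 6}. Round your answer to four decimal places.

6.6832

Subinterval widths: 1, 0.25, 0.75, 1.5.
Left endpoints: 2.5, 3.5, 3.75, 4.5.
f(2.5) ≈ 1.5811, f(3.5) ≈ 1.8708, f(3.75) ≈ 1.9365, f(4.5) ≈ 2.1213.
Sum = Σ Δs_i · f(s_i).
Sum ≈ 6.6832.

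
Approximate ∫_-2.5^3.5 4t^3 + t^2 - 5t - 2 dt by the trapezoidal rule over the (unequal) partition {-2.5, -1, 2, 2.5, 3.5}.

130.5

Subinterval widths: 1.5, 3, 0.5, 1.
f(-2.5) = -45.75, f(-1) = 0, f(2) = 24, f(2.5) = 54.25, f(3.5) = 164.25.
On each subinterval the trapezoid contributes (Δt_i/2)·[f(t_{i-1}) + f(t_i)].
Sum = 130.5.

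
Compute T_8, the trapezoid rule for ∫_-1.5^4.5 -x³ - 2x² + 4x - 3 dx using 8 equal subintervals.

Δx = (4.5 − (-1.5))/8 = 0.75.
f(-1.5) = -10.125, f(-0.75) = -6.703125, f(0) = -3, f(0.75) = -1.546875, f(1.5) = -4.875, f(2.25) = -15.515625, f(3) = -36, f(3.75) = -68.859375, f(4.5) = -116.625.
T_8 = (Δx/2)·[f(x_0) + 2f(x_1) + ... + 2f(x_{7}) + f(x_8)].
Sum = -149.90625.

-149.90625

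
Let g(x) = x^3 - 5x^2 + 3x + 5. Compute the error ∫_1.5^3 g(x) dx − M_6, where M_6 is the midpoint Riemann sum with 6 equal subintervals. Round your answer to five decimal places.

0.01367

Exact integral: ∫_1.5^3 g(x) dx = -2.765625.
M_6 ≈ -2.7792969.
Error ≈ -2.765625 − (-2.7792969) ≈ 0.01367.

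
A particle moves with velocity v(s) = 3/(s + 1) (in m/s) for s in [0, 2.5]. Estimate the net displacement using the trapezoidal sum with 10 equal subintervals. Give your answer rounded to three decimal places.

3.773

Δs = (2.5 − 0)/10 = 0.25.
v(0) = 3, v(0.25) = 2.4, v(0.5) = 2, v(0.75) = 12/7, v(1) = 1.5, v(1.25) = 4/3, v(1.5) = 1.2, v(1.75) = 12/11, v(2) = 1, v(2.25) = 12/13, v(2.5) = 6/7.
T_10 = (Δs/2)·[v(s_0) + 2v(s_1) + ... + 2v(s_{9}) + v(s_10)].
Sum ≈ 3.773.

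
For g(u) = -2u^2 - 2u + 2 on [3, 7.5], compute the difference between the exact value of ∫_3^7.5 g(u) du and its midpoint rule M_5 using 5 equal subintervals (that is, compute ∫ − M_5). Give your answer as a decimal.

-0.6075

Exact integral: ∫_3^7.5 g(u) du = -301.5.
M_5 = -300.8925.
Error = -301.5 − (-300.8925) = -0.6075.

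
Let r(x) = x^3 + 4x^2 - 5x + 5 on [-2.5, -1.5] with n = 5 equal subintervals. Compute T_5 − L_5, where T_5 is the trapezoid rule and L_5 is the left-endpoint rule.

-0.875

T_5 = 22.82.
L_5 = 23.695.
T_5 − L_5 = -0.875.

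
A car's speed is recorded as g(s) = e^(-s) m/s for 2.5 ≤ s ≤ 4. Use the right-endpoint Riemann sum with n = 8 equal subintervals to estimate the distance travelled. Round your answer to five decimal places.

Δs = (4 − 2.5)/8 = 0.1875.
Right endpoints: 2.6875, 2.875, 3.0625, 3.25, 3.4375, 3.625, 3.8125, 4.
g(2.6875) ≈ 0.06805, g(2.875) ≈ 0.05642, g(3.0625) ≈ 0.04677, g(3.25) ≈ 0.03877, g(3.4375) ≈ 0.03214, g(3.625) ≈ 0.02665, g(3.8125) ≈ 0.02209, g(4) ≈ 0.01832.
Sum = Δs · [g(2.6875) + g(2.875) + g(3.0625) + ...].
Sum ≈ 0.05798.

0.05798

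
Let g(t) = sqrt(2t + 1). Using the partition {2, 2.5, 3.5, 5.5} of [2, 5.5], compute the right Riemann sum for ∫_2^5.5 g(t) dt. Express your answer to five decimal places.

Subinterval widths: 0.5, 1, 2.
Right endpoints: 2.5, 3.5, 5.5.
g(2.5) ≈ 2.44949, g(3.5) ≈ 2.82843, g(5.5) ≈ 3.46410.
Sum = Σ Δt_i · g(t_i).
Sum ≈ 10.98138.

10.98138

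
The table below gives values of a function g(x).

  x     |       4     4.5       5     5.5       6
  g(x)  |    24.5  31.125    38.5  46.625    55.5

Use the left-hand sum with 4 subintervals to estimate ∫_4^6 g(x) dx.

70.375

Δx = 0.5.
Sum = 0.5·[24.5 + 31.125 + 38.5 + 46.625] = 70.375.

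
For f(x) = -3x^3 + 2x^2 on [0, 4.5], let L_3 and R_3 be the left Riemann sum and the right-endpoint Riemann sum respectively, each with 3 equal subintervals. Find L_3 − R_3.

349.3125

L_3 = -102.9375.
R_3 = -452.25.
L_3 − R_3 = 349.3125.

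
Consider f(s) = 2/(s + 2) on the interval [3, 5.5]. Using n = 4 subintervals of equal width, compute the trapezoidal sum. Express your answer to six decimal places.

0.812374

Δs = (5.5 − 3)/4 = 0.625.
f(3) = 0.4, f(3.625) = 16/45, f(4.25) = 0.32, f(4.875) = 16/55, f(5.5) = 4/15.
T_4 = (Δs/2)·[f(s_0) + 2f(s_1) + 2f(s_2) + 2f(s_3) + f(s_4)].
Sum ≈ 0.812374.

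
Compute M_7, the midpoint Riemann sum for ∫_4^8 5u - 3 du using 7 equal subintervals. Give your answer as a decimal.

Δu = (8 − 4)/7 = 4/7.
Midpoints: 30/7, 34/7, 38/7, 6, 46/7, 50/7, 54/7.
f(30/7) = 129/7, f(34/7) = 149/7, f(38/7) = 169/7, f(6) = 27, f(46/7) = 209/7, f(50/7) = 229/7, f(54/7) = 249/7.
Sum = Δu · [f(30/7) + f(34/7) + f(38/7) + ...].
Sum = 108.

108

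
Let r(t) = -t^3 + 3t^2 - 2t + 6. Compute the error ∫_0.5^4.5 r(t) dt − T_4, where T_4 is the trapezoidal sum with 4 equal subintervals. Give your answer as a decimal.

3

Exact integral: ∫_0.5^4.5 r(t) dt = -7.5.
T_4 = -10.5.
Error = -7.5 − (-10.5) = 3.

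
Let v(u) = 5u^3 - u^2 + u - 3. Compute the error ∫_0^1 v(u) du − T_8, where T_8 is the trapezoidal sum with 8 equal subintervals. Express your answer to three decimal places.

-0.017

Exact integral: ∫_0^1 v(u) du ≈ -1.58333.
T_8 = -1.56640625.
Error ≈ -1.58333 − (-1.56640625) ≈ -0.017.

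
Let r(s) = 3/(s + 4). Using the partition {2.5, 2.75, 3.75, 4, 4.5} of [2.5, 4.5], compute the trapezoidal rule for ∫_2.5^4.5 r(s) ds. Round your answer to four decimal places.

0.8063

Subinterval widths: 0.25, 1, 0.25, 0.5.
r(2.5) = 6/13, r(2.75) = 4/9, r(3.75) = 12/31, r(4) = 0.375, r(4.5) = 6/17.
On each subinterval the trapezoid contributes (Δs_i/2)·[r(s_{i-1}) + r(s_i)].
Sum ≈ 0.8063.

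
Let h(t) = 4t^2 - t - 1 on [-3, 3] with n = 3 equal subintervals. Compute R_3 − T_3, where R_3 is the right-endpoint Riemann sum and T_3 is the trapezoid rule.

R_3 = 76.
T_3 = 82.
R_3 − T_3 = -6.

-6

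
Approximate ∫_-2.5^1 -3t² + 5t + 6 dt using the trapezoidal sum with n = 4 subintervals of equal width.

-10.08984375

Δt = (1 − (-2.5))/4 = 0.875.
f(-2.5) = -25.25, f(-1.625) = -10.046875, f(-0.75) = 0.5625, f(0.125) = 6.578125, f(1) = 8.
T_4 = (Δt/2)·[f(t_0) + 2f(t_1) + 2f(t_2) + 2f(t_3) + f(t_4)].
Sum = -10.08984375.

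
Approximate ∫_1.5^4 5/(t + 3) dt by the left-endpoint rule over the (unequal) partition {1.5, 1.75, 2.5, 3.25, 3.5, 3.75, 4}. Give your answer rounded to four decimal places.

2.3266

Subinterval widths: 0.25, 0.75, 0.75, 0.25, 0.25, 0.25.
Left endpoints: 1.5, 1.75, 2.5, 3.25, 3.5, 3.75.
f(1.5) = 10/9, f(1.75) = 20/19, f(2.5) = 10/11, f(3.25) = 0.8, f(3.5) = 10/13, f(3.75) = 20/27.
Sum = Σ Δt_i · f(t_i).
Sum ≈ 2.3266.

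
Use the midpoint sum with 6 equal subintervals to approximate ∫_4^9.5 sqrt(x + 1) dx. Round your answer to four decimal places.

15.2315

Δx = (9.5 − 4)/6 = 11/12.
Midpoints: 107/24, 5.375, 151/24, 173/24, 8.125, 217/24.
f(107/24) ≈ 2.3363, f(5.375) ≈ 2.5249, f(151/24) ≈ 2.7003, f(173/24) ≈ 2.8650, f(8.125) ≈ 3.0208, f(217/24) ≈ 3.1689.
Sum = Δx · [f(107/24) + f(5.375) + f(151/24) + ...].
Sum ≈ 15.2315.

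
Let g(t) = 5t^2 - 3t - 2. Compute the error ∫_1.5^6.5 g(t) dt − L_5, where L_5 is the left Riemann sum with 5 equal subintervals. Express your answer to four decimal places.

Exact integral: ∫_1.5^6.5 g(t) dt ≈ 382.083333.
L_5 = 293.75.
Error ≈ 382.083333 − 293.75 ≈ 88.3333.

88.3333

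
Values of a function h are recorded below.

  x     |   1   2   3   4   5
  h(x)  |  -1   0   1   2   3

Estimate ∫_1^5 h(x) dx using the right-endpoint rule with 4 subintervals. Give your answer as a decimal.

Δx = 1.
Sum = 1·[0 + 1 + 2 + 3] = 6.

6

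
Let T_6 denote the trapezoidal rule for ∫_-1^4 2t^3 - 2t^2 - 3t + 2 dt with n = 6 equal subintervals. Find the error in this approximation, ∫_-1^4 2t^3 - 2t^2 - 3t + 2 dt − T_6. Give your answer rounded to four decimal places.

Exact integral: ∫_-1^4 f(t) dt ≈ 71.666667.
T_6 ≈ 75.717593.
Error ≈ 71.666667 − 75.717593 ≈ -4.0509.

-4.0509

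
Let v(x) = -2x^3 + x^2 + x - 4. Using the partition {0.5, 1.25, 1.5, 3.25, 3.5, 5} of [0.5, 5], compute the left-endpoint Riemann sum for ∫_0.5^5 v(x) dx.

-141.859375

Subinterval widths: 0.75, 0.25, 1.75, 0.25, 1.5.
Left endpoints: 0.5, 1.25, 1.5, 3.25, 3.5.
v(0.5) = -3.5, v(1.25) = -5.09375, v(1.5) = -7, v(3.25) = -58.84375, v(3.5) = -74.
Sum = Σ Δx_i · v(x_i).
Sum = -141.859375.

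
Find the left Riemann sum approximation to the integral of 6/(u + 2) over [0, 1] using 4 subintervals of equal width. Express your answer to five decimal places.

2.56212

Δu = (1 − 0)/4 = 0.25.
Left endpoints: 0, 0.25, 0.5, 0.75.
f(0) = 3, f(0.25) = 8/3, f(0.5) = 2.4, f(0.75) = 24/11.
Sum = Δu · [f(0) + f(0.25) + f(0.5) + f(0.75)].
Sum ≈ 2.56212.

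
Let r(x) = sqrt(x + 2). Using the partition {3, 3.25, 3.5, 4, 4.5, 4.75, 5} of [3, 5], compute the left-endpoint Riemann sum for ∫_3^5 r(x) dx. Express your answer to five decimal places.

4.81608

Subinterval widths: 0.25, 0.25, 0.5, 0.5, 0.25, 0.25.
Left endpoints: 3, 3.25, 3.5, 4, 4.5, 4.75.
r(3) ≈ 2.23607, r(3.25) ≈ 2.29129, r(3.5) ≈ 2.34521, r(4) ≈ 2.44949, r(4.5) ≈ 2.54951, r(4.75) ≈ 2.59808.
Sum = Σ Δx_i · r(x_i).
Sum ≈ 4.81608.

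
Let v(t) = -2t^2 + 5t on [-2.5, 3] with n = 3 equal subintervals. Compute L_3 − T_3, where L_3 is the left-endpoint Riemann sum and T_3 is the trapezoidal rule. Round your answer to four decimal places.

L_3 ≈ -47.870370.
T_3 ≈ -27.703704.
L_3 − T_3 ≈ -20.1667.

-20.1667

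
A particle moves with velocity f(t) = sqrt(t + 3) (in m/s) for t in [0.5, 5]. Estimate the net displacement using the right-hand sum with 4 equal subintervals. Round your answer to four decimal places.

Δt = (5 − 0.5)/4 = 1.125.
Right endpoints: 1.625, 2.75, 3.875, 5.
f(1.625) ≈ 2.1506, f(2.75) ≈ 2.3979, f(3.875) ≈ 2.6220, f(5) ≈ 2.8284.
Sum = Δt · [f(1.625) + f(2.75) + f(3.875) + f(5)].
Sum ≈ 11.2488.

11.2488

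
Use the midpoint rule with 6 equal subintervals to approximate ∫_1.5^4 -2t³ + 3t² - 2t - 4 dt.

-88.10546875

Δt = (4 − 1.5)/6 = 5/12.
Midpoints: 41/24, 2.125, 61/24, 71/24, 3.375, 91/24.
f(41/24) = -59669/6912, f(2.125) = -13.89453125, f(61/24) = -155809/6912, f(71/24) = -244979/6912, f(3.375) = -53.46484375, f(91/24) = -535519/6912.
Sum = Δt · [f(41/24) + f(2.125) + f(61/24) + ...].
Sum = -88.10546875.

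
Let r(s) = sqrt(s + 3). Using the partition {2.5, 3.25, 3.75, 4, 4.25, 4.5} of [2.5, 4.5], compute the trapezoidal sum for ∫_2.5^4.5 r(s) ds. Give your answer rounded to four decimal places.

Subinterval widths: 0.75, 0.5, 0.25, 0.25, 0.25.
r(2.5) ≈ 2.3452, r(3.25) ≈ 2.5000, r(3.75) ≈ 2.5981, r(4) ≈ 2.6458, r(4.25) ≈ 2.6926, r(4.5) ≈ 2.7386.
On each subinterval the trapezoid contributes (Δs_i/2)·[r(s_{i-1}) + r(s_i)].
Sum ≈ 5.0931.

5.0931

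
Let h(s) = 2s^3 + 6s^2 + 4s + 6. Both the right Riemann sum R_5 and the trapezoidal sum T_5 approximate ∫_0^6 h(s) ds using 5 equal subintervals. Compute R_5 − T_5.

403.2

R_5 = 1625.76.
T_5 = 1222.56.
R_5 − T_5 = 403.2.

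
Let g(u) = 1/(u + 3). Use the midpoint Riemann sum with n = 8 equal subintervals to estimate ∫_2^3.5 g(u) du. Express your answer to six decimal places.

0.262340

Δu = (3.5 − 2)/8 = 0.1875.
Midpoints: 2.09375, 2.28125, 2.46875, 2.65625, 2.84375, 3.03125, 3.21875, 3.40625.
g(2.09375) = 32/163, g(2.28125) = 32/169, g(2.46875) = 32/175, g(2.65625) = 32/181, g(2.84375) = 32/187, g(3.03125) = 32/193, g(3.21875) = 32/199, g(3.40625) = 32/205.
Sum = Δu · [g(2.09375) + g(2.28125) + g(2.46875) + ...].
Sum ≈ 0.262340.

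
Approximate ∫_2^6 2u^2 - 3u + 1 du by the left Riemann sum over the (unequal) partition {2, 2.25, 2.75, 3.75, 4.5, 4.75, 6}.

Subinterval widths: 0.25, 0.5, 1, 0.75, 0.25, 1.25.
Left endpoints: 2, 2.25, 2.75, 3.75, 4.5, 4.75.
f(2) = 3, f(2.25) = 4.375, f(2.75) = 7.875, f(3.75) = 17.875, f(4.5) = 28, f(4.75) = 31.875.
Sum = Σ Δu_i · f(u_i).
Sum = 71.0625.

71.0625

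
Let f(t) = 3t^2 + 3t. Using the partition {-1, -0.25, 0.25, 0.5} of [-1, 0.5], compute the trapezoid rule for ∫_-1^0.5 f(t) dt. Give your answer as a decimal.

0.28125

Subinterval widths: 0.75, 0.5, 0.25.
f(-1) = 0, f(-0.25) = -0.5625, f(0.25) = 0.9375, f(0.5) = 2.25.
On each subinterval the trapezoid contributes (Δt_i/2)·[f(t_{i-1}) + f(t_i)].
Sum = 0.28125.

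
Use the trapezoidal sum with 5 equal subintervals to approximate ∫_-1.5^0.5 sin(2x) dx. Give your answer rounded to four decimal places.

Δx = (0.5 − (-1.5))/5 = 0.4.
f(-1.5) ≈ -0.1411, f(-1.1) ≈ -0.8085, f(-0.7) ≈ -0.9854, f(-0.3) ≈ -0.5646, f(0.1) ≈ 0.1987, f(0.5) ≈ 0.8415.
T_5 = (Δx/2)·[f(x_0) + 2f(x_1) + ... + 2f(x_{4}) + f(x_5)].
Sum ≈ -0.7239.

-0.7239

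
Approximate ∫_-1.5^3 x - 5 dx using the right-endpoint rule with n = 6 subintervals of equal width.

Δx = (3 − (-1.5))/6 = 0.75.
Right endpoints: -0.75, 0, 0.75, 1.5, 2.25, 3.
f(-0.75) = -5.75, f(0) = -5, f(0.75) = -4.25, f(1.5) = -3.5, f(2.25) = -2.75, f(3) = -2.
Sum = Δx · [f(-0.75) + f(0) + f(0.75) + ...].
Sum = -17.4375.

-17.4375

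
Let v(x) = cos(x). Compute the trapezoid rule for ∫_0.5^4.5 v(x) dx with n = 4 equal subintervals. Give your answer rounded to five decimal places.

Δx = (4.5 − 0.5)/4 = 1.
v(0.5) ≈ 0.87758, v(1.5) ≈ 0.07074, v(2.5) ≈ -0.80114, v(3.5) ≈ -0.93646, v(4.5) ≈ -0.21080.
T_4 = (Δx/2)·[v(x_0) + 2v(x_1) + 2v(x_2) + 2v(x_3) + v(x_4)].
Sum ≈ -1.33347.

-1.33347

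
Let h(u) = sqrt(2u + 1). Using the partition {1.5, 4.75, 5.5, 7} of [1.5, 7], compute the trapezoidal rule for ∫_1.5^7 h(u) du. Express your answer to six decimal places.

Subinterval widths: 3.25, 0.75, 1.5.
h(1.5) ≈ 2.000000, h(4.75) ≈ 3.240370, h(5.5) ≈ 3.464102, h(7) ≈ 3.872983.
On each subinterval the trapezoid contributes (Δu_i/2)·[h(u_{i-1}) + h(u_i)].
Sum ≈ 16.532593.

16.532593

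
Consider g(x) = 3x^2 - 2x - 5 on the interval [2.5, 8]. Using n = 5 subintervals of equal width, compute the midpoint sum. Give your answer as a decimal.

Δx = (8 − 2.5)/5 = 1.1.
Midpoints: 3.05, 4.15, 5.25, 6.35, 7.45.
g(3.05) = 16.8075, g(4.15) = 38.3675, g(5.25) = 67.1875, g(6.35) = 103.2675, g(7.45) = 146.6075.
Sum = Δx · [g(3.05) + g(4.15) + g(5.25) + g(6.35) + g(7.45)].
Sum = 409.46125.

409.46125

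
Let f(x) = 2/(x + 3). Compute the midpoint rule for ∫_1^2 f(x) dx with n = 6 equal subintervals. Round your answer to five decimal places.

0.44624

Δx = (2 − 1)/6 = 1/6.
Midpoints: 13/12, 1.25, 17/12, 19/12, 1.75, 23/12.
f(13/12) = 24/49, f(1.25) = 8/17, f(17/12) = 24/53, f(19/12) = 24/55, f(1.75) = 8/19, f(23/12) = 24/59.
Sum = Δx · [f(13/12) + f(1.25) + f(17/12) + ...].
Sum ≈ 0.44624.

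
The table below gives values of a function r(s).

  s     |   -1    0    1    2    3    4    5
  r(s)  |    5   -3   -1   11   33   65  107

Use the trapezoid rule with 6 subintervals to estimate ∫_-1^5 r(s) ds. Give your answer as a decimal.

Δs = 1.
T_6 = (1/2)·[5 + 2·(-3) + 2·(-1) + 2·11 + 2·33 + 2·65 + 107] = 161.

161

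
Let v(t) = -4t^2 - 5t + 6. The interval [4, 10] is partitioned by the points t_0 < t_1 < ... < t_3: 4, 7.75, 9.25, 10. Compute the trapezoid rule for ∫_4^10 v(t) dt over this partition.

Subinterval widths: 3.75, 1.5, 0.75.
v(4) = -78, v(7.75) = -273, v(9.25) = -382.5, v(10) = -444.
On each subinterval the trapezoid contributes (Δt_i/2)·[v(t_{i-1}) + v(t_i)].
Sum = -1459.6875.

-1459.6875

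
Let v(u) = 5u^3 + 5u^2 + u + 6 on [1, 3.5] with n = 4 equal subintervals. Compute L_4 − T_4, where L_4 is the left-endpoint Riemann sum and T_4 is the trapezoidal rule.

-83.7890625

L_4 ≈ 199.262695.
T_4 ≈ 283.051758.
L_4 − T_4 = -83.7890625.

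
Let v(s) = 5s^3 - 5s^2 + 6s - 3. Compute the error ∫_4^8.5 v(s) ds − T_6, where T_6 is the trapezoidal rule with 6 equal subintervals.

Exact integral: ∫_4^8.5 v(s) ds = 5443.453125.
T_6 = 5480.89453125.
Error = 5443.453125 − 5480.89453125 = -37.44140625.

-37.44140625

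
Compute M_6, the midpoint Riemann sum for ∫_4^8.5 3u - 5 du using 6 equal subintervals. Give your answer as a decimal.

Δu = (8.5 − 4)/6 = 0.75.
Midpoints: 4.375, 5.125, 5.875, 6.625, 7.375, 8.125.
f(4.375) = 8.125, f(5.125) = 10.375, f(5.875) = 12.625, f(6.625) = 14.875, f(7.375) = 17.125, f(8.125) = 19.375.
Sum = Δu · [f(4.375) + f(5.125) + f(5.875) + ...].
Sum = 61.875.

61.875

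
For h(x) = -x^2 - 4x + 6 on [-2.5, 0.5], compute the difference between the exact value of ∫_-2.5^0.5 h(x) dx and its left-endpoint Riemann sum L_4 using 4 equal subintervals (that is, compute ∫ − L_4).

Exact integral: ∫_-2.5^0.5 h(x) dx = 24.75.
L_4 = 26.71875.
Error = 24.75 − 26.71875 = -1.96875.

-1.96875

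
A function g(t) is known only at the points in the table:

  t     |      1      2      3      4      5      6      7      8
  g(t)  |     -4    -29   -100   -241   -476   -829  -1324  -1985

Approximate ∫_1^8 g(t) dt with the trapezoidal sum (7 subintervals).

Δt = 1.
T_7 = (1/2)·[(-4) + 2·(-29) + 2·(-100) + 2·(-241) + 2·(-476) + 2·(-829) + 2·(-1324) + (-1985)] = -3993.5.

-3993.5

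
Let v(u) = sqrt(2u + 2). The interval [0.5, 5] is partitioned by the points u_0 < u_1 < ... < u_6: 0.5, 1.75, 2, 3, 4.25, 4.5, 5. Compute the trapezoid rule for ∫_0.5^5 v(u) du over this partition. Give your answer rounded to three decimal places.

Subinterval widths: 1.25, 0.25, 1, 1.25, 0.25, 0.5.
v(0.5) ≈ 1.732, v(1.75) ≈ 2.345, v(2) ≈ 2.449, v(3) ≈ 2.828, v(4.25) ≈ 3.240, v(4.5) ≈ 3.317, v(5) ≈ 3.464.
On each subinterval the trapezoid contributes (Δu_i/2)·[v(u_{i-1}) + v(u_i)].
Sum ≈ 12.094.

12.094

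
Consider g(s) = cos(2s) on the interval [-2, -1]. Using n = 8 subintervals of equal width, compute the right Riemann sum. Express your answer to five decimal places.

Δs = (-1 − (-2))/8 = 0.125.
Right endpoints: -1.875, -1.75, -1.625, -1.5, -1.375, -1.25, -1.125, -1.
g(-1.875) ≈ -0.82056, g(-1.75) ≈ -0.93646, g(-1.625) ≈ -0.99413, g(-1.5) ≈ -0.98999, g(-1.375) ≈ -0.92430, g(-1.25) ≈ -0.80114, g(-1.125) ≈ -0.62817, g(-1) ≈ -0.41615.
Sum = Δs · [g(-1.875) + g(-1.75) + g(-1.625) + ...].
Sum ≈ -0.81386.

-0.81386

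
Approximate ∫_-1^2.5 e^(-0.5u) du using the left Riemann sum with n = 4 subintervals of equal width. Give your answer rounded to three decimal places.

Δu = (2.5 − (-1))/4 = 0.875.
Left endpoints: -1, -0.125, 0.75, 1.625.
f(-1) ≈ 1.649, f(-0.125) ≈ 1.064, f(0.75) ≈ 0.687, f(1.625) ≈ 0.444.
Sum = Δu · [f(-1) + f(-0.125) + f(0.75) + f(1.625)].
Sum ≈ 3.364.

3.364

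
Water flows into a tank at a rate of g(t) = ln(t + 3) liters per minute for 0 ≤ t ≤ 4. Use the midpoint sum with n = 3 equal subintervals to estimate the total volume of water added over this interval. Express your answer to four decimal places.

Δt = (4 − 0)/3 = 4/3.
Midpoints: 2/3, 2, 10/3.
g(2/3) ≈ 1.2993, g(2) ≈ 1.6094, g(10/3) ≈ 1.8458.
Sum = Δt · [g(2/3) + g(2) + g(10/3)].
Sum ≈ 6.3394.

6.3394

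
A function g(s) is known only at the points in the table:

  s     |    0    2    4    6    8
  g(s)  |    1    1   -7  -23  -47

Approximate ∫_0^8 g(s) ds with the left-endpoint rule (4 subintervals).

Δs = 2.
Sum = 2·[1 + 1 + (-7) + (-23)] = -56.

-56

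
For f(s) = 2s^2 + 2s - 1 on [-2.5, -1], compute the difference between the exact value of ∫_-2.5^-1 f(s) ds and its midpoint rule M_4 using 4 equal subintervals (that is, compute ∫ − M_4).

Exact integral: ∫_-2.5^-1 f(s) ds = 3.
M_4 = 2.96484375.
Error = 3 − 2.96484375 = 0.03515625.

0.03515625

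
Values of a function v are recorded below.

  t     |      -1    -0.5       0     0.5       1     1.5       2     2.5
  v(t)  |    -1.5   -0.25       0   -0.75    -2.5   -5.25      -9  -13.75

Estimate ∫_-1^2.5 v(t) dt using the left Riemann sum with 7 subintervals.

-9.625

Δt = 0.5.
Sum = 0.5·[(-1.5) + (-0.25) + 0 + (-0.75) + (-2.5) + (-5.25) + (-9)] = -9.625.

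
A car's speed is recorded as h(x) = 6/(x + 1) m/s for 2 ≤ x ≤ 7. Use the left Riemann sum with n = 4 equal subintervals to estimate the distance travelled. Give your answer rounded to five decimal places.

6.73945

Δx = (7 − 2)/4 = 1.25.
Left endpoints: 2, 3.25, 4.5, 5.75.
h(2) = 2, h(3.25) = 24/17, h(4.5) = 12/11, h(5.75) = 8/9.
Sum = Δx · [h(2) + h(3.25) + h(4.5) + h(5.75)].
Sum ≈ 6.73945.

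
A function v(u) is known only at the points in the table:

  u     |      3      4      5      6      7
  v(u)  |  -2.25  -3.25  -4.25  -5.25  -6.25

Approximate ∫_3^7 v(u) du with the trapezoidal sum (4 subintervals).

Δu = 1.
T_4 = (1/2)·[(-2.25) + 2·(-3.25) + 2·(-4.25) + 2·(-5.25) + (-6.25)] = -17.

-17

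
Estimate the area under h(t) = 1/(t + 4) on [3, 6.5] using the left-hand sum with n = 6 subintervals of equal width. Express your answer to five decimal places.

Δt = (6.5 − 3)/6 = 7/12.
Left endpoints: 3, 43/12, 25/6, 4.75, 16/3, 71/12.
h(3) = 1/7, h(43/12) = 12/91, h(25/6) = 6/49, h(4.75) = 4/35, h(16/3) = 3/28, h(71/12) = 12/119.
Sum = Δt · [h(3) + h(43/12) + h(25/6) + ...].
Sum ≈ 0.41968.

0.41968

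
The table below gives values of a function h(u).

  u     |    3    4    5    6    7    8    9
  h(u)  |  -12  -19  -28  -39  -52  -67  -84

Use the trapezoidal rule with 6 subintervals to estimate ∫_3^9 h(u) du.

-253

Δu = 1.
T_6 = (1/2)·[(-12) + 2·(-19) + 2·(-28) + 2·(-39) + 2·(-52) + 2·(-67) + (-84)] = -253.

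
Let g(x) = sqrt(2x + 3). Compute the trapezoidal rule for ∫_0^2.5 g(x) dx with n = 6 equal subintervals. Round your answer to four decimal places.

5.8072

Δx = (2.5 − 0)/6 = 5/12.
g(0) ≈ 1.7321, g(5/12) ≈ 1.9579, g(5/6) ≈ 2.1602, g(1.25) ≈ 2.3452, g(5/3) ≈ 2.5166, g(25/12) ≈ 2.6771, g(2.5) ≈ 2.8284.
T_6 = (Δx/2)·[g(x_0) + 2g(x_1) + ... + 2g(x_{5}) + g(x_6)].
Sum ≈ 5.8072.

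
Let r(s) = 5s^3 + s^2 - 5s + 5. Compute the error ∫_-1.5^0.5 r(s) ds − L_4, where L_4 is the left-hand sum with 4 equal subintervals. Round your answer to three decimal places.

1.917

Exact integral: ∫_-1.5^0.5 r(s) ds ≈ 9.91667.
L_4 = 8.
Error ≈ 9.91667 − 8 ≈ 1.917.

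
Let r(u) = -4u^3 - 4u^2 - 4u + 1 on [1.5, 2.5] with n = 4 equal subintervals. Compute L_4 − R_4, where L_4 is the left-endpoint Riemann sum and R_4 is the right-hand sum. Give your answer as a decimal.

17.25

L_4 = -49.
R_4 = -66.25.
L_4 − R_4 = 17.25.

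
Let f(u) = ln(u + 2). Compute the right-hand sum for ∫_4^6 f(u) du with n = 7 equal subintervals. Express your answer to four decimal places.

Δu = (6 − 4)/7 = 2/7.
Right endpoints: 30/7, 32/7, 34/7, 36/7, 38/7, 40/7, 6.
f(30/7) ≈ 1.8383, f(32/7) ≈ 1.8827, f(34/7) ≈ 1.9253, f(36/7) ≈ 1.9661, f(38/7) ≈ 2.0053, f(40/7) ≈ 2.0431, f(6) ≈ 2.0794.
Sum = Δu · [f(30/7) + f(32/7) + f(34/7) + ...].
Sum ≈ 3.9258.

3.9258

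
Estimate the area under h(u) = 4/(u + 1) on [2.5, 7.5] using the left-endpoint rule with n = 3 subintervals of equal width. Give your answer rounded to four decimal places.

4.1707

Δu = (7.5 − 2.5)/3 = 5/3.
Left endpoints: 2.5, 25/6, 35/6.
h(2.5) = 8/7, h(25/6) = 24/31, h(35/6) = 24/41.
Sum = Δu · [h(2.5) + h(25/6) + h(35/6)].
Sum ≈ 4.1707.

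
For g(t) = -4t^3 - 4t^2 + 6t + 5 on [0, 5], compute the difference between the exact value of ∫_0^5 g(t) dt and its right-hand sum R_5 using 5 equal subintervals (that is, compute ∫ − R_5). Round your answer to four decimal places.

313.3333

Exact integral: ∫_0^5 g(t) dt ≈ -691.666667.
R_5 = -1005.
Error ≈ -691.666667 − (-1005) ≈ 313.3333.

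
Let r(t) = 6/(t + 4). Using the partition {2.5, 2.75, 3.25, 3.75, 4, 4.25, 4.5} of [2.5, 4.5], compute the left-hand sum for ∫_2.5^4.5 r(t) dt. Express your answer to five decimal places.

1.65187

Subinterval widths: 0.25, 0.5, 0.5, 0.25, 0.25, 0.25.
Left endpoints: 2.5, 2.75, 3.25, 3.75, 4, 4.25.
r(2.5) = 12/13, r(2.75) = 8/9, r(3.25) = 24/29, r(3.75) = 24/31, r(4) = 0.75, r(4.25) = 8/11.
Sum = Σ Δt_i · r(t_i).
Sum ≈ 1.65187.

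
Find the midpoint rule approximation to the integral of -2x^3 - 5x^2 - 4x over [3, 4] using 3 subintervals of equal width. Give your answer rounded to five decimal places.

-162.92593

Δx = (4 − 3)/3 = 1/3.
Midpoints: 19/6, 3.5, 23/6.
f(19/6) = -6821/54, f(3.5) = -161, f(23/6) = -10879/54.
Sum = Δx · [f(19/6) + f(3.5) + f(23/6)].
Sum ≈ -162.92593.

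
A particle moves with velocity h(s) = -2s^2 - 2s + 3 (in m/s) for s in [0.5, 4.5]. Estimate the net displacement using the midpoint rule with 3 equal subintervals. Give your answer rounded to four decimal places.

-67.4815

Δs = (4.5 − 0.5)/3 = 4/3.
Midpoints: 7/6, 2.5, 23/6.
h(7/6) = -37/18, h(2.5) = -14.5, h(23/6) = -613/18.
Sum = Δs · [h(7/6) + h(2.5) + h(23/6)].
Sum ≈ -67.4815.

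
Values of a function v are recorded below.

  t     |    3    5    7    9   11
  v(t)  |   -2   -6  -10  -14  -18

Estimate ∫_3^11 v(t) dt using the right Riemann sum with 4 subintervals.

Δt = 2.
Sum = 2·[(-6) + (-10) + (-14) + (-18)] = -96.

-96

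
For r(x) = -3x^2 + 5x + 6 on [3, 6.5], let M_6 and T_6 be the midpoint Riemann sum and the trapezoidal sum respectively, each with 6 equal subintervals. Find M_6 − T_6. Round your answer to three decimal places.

0.893

M_6 ≈ -143.20226.
T_6 ≈ -144.09549.
M_6 − T_6 ≈ 0.893.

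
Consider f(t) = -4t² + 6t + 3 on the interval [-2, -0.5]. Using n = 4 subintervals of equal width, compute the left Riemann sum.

-21.890625

Δt = (-0.5 − (-2))/4 = 0.375.
Left endpoints: -2, -1.625, -1.25, -0.875.
f(-2) = -25, f(-1.625) = -17.3125, f(-1.25) = -10.75, f(-0.875) = -5.3125.
Sum = Δt · [f(-2) + f(-1.625) + f(-1.25) + f(-0.875)].
Sum = -21.890625.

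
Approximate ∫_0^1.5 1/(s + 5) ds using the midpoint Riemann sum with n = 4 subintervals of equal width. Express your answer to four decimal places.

Δs = (1.5 − 0)/4 = 0.375.
Midpoints: 0.1875, 0.5625, 0.9375, 1.3125.
f(0.1875) = 16/83, f(0.5625) = 16/89, f(0.9375) = 16/95, f(1.3125) = 16/101.
Sum = Δs · [f(0.1875) + f(0.5625) + f(0.9375) + f(1.3125)].
Sum ≈ 0.2623.

0.2623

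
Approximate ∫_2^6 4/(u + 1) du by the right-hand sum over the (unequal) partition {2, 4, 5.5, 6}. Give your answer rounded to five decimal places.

Subinterval widths: 2, 1.5, 0.5.
Right endpoints: 4, 5.5, 6.
f(4) = 0.8, f(5.5) = 8/13, f(6) = 4/7.
Sum = Σ Δu_i · f(u_i).
Sum ≈ 2.80879.

2.80879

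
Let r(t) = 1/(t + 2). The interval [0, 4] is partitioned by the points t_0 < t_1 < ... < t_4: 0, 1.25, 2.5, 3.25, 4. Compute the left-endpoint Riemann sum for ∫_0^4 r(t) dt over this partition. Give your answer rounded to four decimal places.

Subinterval widths: 1.25, 1.25, 0.75, 0.75.
Left endpoints: 0, 1.25, 2.5, 3.25.
r(0) = 0.5, r(1.25) = 4/13, r(2.5) = 2/9, r(3.25) = 4/21.
Sum = Σ Δt_i · r(t_i).
Sum ≈ 1.3191.

1.3191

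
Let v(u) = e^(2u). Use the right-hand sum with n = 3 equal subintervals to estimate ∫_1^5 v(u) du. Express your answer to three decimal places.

Δu = (5 − 1)/3 = 4/3.
Right endpoints: 7/3, 11/3, 5.
v(7/3) ≈ 106.343, v(11/3) ≈ 1530.475, v(5) ≈ 22026.466.
Sum = Δu · [v(7/3) + v(11/3) + v(5)].
Sum ≈ 31551.044.

31551.044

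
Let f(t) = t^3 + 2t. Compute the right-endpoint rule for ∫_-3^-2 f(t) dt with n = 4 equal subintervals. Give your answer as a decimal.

Δt = (-2 − (-3))/4 = 0.25.
Right endpoints: -2.75, -2.5, -2.25, -2.
f(-2.75) = -26.296875, f(-2.5) = -20.625, f(-2.25) = -15.890625, f(-2) = -12.
Sum = Δt · [f(-2.75) + f(-2.5) + f(-2.25) + f(-2)].
Sum = -18.703125.

-18.703125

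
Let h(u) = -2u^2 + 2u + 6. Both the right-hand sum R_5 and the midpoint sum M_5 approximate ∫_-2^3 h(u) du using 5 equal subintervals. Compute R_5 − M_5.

R_5 = 10.
M_5 = 12.5.
R_5 − M_5 = -2.5.

-2.5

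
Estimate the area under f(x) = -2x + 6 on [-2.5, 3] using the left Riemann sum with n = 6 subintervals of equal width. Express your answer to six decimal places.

35.291667

Δx = (3 − (-2.5))/6 = 11/12.
Left endpoints: -2.5, -19/12, -2/3, 0.25, 7/6, 25/12.
f(-2.5) = 11, f(-19/12) = 55/6, f(-2/3) = 22/3, f(0.25) = 5.5, f(7/6) = 11/3, f(25/12) = 11/6.
Sum = Δx · [f(-2.5) + f(-19/12) + f(-2/3) + ...].
Sum ≈ 35.291667.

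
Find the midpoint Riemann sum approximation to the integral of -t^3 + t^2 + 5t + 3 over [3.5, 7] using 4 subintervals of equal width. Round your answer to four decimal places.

-357.0239

Δt = (7 − 3.5)/4 = 0.875.
Midpoints: 3.9375, 4.8125, 5.6875, 6.5625.
f(3.9375) = -93615/4096, f(4.8125) = -250821/4096, f(5.6875) = -492307/4096, f(6.5625) = -834537/4096.
Sum = Δt · [f(3.9375) + f(4.8125) + f(5.6875) + f(6.5625)].
Sum ≈ -357.0239.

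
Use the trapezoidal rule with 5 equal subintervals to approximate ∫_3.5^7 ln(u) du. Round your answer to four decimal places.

5.7309

Δu = (7 − 3.5)/5 = 0.7.
f(3.5) ≈ 1.2528, f(4.2) ≈ 1.4351, f(4.9) ≈ 1.5892, f(5.6) ≈ 1.7228, f(6.3) ≈ 1.8405, f(7) ≈ 1.9459.
T_5 = (Δu/2)·[f(u_0) + 2f(u_1) + ... + 2f(u_{4}) + f(u_5)].
Sum ≈ 5.7309.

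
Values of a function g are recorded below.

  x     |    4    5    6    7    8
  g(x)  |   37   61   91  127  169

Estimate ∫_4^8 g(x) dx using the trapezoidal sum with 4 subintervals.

382

Δx = 1.
T_4 = (1/2)·[37 + 2·61 + 2·91 + 2·127 + 169] = 382.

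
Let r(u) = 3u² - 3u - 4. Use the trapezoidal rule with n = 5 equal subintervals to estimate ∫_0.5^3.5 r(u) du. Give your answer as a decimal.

13.29

Δu = (3.5 − 0.5)/5 = 0.6.
r(0.5) = -4.75, r(1.1) = -3.67, r(1.7) = -0.43, r(2.3) = 4.97, r(2.9) = 12.53, r(3.5) = 22.25.
T_5 = (Δu/2)·[r(u_0) + 2r(u_1) + ... + 2r(u_{4}) + r(u_5)].
Sum = 13.29.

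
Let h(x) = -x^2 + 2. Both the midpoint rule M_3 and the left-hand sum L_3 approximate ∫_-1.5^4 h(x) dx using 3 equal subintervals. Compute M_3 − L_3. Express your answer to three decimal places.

M_3 ≈ -9.91782.
L_3 ≈ -1.93519.
M_3 − L_3 ≈ -7.983.

-7.983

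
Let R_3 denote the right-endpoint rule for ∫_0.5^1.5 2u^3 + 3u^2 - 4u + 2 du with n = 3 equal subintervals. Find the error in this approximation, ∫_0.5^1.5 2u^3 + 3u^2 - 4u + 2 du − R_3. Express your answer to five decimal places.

Exact integral: ∫_0.5^1.5 f(u) du = 3.75.
R_3 ≈ 5.3333333.
Error ≈ 3.75 − 5.3333333 ≈ -1.58333.

-1.58333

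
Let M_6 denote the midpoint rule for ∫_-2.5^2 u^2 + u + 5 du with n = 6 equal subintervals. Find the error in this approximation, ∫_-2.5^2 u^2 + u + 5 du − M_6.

Exact integral: ∫_-2.5^2 f(u) du = 29.25.
M_6 = 29.0390625.
Error = 29.25 − 29.0390625 = 0.2109375.

0.2109375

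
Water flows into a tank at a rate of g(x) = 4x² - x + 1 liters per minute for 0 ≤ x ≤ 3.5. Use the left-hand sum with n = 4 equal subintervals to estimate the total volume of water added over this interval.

Δx = (3.5 − 0)/4 = 0.875.
Left endpoints: 0, 0.875, 1.75, 2.625.
g(0) = 1, g(0.875) = 3.1875, g(1.75) = 11.5, g(2.625) = 25.9375.
Sum = Δx · [g(0) + g(0.875) + g(1.75) + g(2.625)].
Sum = 36.421875.

36.421875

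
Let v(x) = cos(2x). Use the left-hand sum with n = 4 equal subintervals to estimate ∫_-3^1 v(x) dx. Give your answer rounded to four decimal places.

Δx = (1 − (-3))/4 = 1.
Left endpoints: -3, -2, -1, 0.
v(-3) ≈ 0.9602, v(-2) ≈ -0.6536, v(-1) ≈ -0.4161, v(0) ≈ 1.0000.
Sum = Δx · [v(-3) + v(-2) + v(-1) + v(0)].
Sum ≈ 0.8904.

0.8904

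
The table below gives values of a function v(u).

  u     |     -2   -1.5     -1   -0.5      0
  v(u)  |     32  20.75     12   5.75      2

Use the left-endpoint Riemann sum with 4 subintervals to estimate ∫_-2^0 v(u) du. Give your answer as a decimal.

35.25

Δu = 0.5.
Sum = 0.5·[32 + 20.75 + 12 + 5.75] = 35.25.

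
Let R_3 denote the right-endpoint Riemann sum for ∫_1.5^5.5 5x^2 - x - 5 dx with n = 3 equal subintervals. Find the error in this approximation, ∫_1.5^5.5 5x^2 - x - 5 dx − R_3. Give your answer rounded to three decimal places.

Exact integral: ∫_1.5^5.5 f(x) dx ≈ 237.66667.
R_3 ≈ 334.25926.
Error ≈ 237.66667 − 334.25926 ≈ -96.593.

-96.593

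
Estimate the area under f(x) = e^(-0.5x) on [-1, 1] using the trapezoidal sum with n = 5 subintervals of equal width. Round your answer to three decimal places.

Δx = (1 − (-1))/5 = 0.4.
f(-1) ≈ 1.649, f(-0.6) ≈ 1.350, f(-0.2) ≈ 1.105, f(0.2) ≈ 0.905, f(0.6) ≈ 0.741, f(1) ≈ 0.607.
T_5 = (Δx/2)·[f(x_0) + 2f(x_1) + ... + 2f(x_{4}) + f(x_5)].
Sum ≈ 2.091.

2.091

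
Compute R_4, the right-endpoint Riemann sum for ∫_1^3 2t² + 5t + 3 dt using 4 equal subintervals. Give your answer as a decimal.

50

Δt = (3 − 1)/4 = 0.5.
Right endpoints: 1.5, 2, 2.5, 3.
f(1.5) = 15, f(2) = 21, f(2.5) = 28, f(3) = 36.
Sum = Δt · [f(1.5) + f(2) + f(2.5) + f(3)].
Sum = 50.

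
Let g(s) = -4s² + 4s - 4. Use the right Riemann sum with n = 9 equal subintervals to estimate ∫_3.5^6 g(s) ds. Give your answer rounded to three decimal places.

Δs = (6 − 3.5)/9 = 5/18.
Right endpoints: 34/9, 73/18, 13/3, 83/18, 44/9, 31/6, 49/9, 103/18, 6.
g(34/9) = -3724/81, g(73/18) = -4339/81, g(13/3) = -556/9, g(83/18) = -5719/81, g(44/9) = -6484/81, g(31/6) = -811/9, g(49/9) = -8164/81, g(103/18) = -9079/81, g(6) = -124.
Sum = Δs · [g(34/9) + g(73/18) + g(13/3) + ...].
Sum ≈ -205.267.

-205.267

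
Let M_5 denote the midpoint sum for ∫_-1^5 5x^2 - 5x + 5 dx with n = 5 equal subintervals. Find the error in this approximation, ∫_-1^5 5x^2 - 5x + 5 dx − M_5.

Exact integral: ∫_-1^5 f(x) dx = 180.
M_5 = 176.4.
Error = 180 − 176.4 = 3.6.

3.6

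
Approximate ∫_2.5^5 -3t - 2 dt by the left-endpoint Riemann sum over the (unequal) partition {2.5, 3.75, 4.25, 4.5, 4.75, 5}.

Subinterval widths: 1.25, 0.5, 0.25, 0.25, 0.25.
Left endpoints: 2.5, 3.75, 4.25, 4.5, 4.75.
f(2.5) = -9.5, f(3.75) = -13.25, f(4.25) = -14.75, f(4.5) = -15.5, f(4.75) = -16.25.
Sum = Σ Δt_i · f(t_i).
Sum = -30.125.

-30.125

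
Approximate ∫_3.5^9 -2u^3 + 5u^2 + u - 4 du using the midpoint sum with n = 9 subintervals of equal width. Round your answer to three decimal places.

-2043.989

Δu = (9 − 3.5)/9 = 11/18.
Midpoints: 137/36, 53/12, 181/36, 203/36, 6.25, 247/36, 269/36, 97/12, 313/36.
f(137/36) = -886679/23328, f(53/12) = -64247/864, f(181/36) = -2957275/23328, f(203/36) = -4618385/23328, f(6.25) = -290.71875, f(247/36) = -9511669/23328, f(269/36) = -12871619/23328, f(97/12) = -626875/864, f(313/36) = -21737575/23328.
Sum = Δu · [f(137/36) + f(53/12) + f(181/36) + ...].
Sum ≈ -2043.989.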